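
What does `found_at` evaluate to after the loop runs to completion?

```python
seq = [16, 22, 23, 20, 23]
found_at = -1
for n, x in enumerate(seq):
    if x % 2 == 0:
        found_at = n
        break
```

Let's trace through this code step by step.

Initialize: seq = [16, 22, 23, 20, 23]
Initialize: found_at = -1
Entering loop: for n, x in enumerate(seq):
After iteration 1: n = 0, x = 16, found_at = 0
Loop ends.

Final answer: 0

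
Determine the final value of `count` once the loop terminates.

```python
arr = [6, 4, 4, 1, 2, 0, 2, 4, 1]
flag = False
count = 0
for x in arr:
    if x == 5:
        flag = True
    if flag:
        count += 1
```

Let's trace through this code step by step.

Initialize: arr = [6, 4, 4, 1, 2, 0, 2, 4, 1]
Initialize: flag = False
Initialize: count = 0
Entering loop: for x in arr:
After iteration 1: x = 6, count = 0
After iteration 2: x = 4, count = 0
After iteration 3: x = 4, count = 0
After iteration 4: x = 1, count = 0
After iteration 5: x = 2, count = 0
After iteration 6: x = 0, count = 0
After iteration 7: x = 2, count = 0
After iteration 8: x = 4, count = 0
After iteration 9: x = 1, count = 0
Loop ends.

Final answer: 0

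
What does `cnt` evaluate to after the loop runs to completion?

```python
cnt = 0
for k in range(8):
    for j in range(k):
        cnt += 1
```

Let's trace through this code step by step.

Initialize: cnt = 0
Entering loop: for k in range(8):
After iteration 1: k = 0, cnt = 0
After iteration 2: k = 1, cnt = 1, j = 0
After iteration 3: k = 2, cnt = 3, j = 1
After iteration 4: k = 3, cnt = 6, j = 2
After iteration 5: k = 4, cnt = 10, j = 3
After iteration 6: k = 5, cnt = 15, j = 4
After iteration 7: k = 6, cnt = 21, j = 5
After iteration 8: k = 7, cnt = 28, j = 6
Loop ends.

Final answer: 28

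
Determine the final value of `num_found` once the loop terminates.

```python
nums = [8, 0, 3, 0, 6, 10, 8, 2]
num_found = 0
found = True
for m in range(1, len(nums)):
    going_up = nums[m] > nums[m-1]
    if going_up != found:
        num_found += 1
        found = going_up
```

Let's trace through this code step by step.

Initialize: nums = [8, 0, 3, 0, 6, 10, 8, 2]
Initialize: num_found = 0
Initialize: found = True
Entering loop: for m in range(1, len(nums)):
After iteration 1: m = 1, num_found = 1, found = False, going_up = False
After iteration 2: m = 2, num_found = 2, found = True, going_up = True
After iteration 3: m = 3, num_found = 3, found = False, going_up = False
After iteration 4: m = 4, num_found = 4, found = True, going_up = True
After iteration 5: m = 5, num_found = 4, found = True, going_up = True
After iteration 6: m = 6, num_found = 5, found = False, going_up = False
After iteration 7: m = 7, num_found = 5, found = False, going_up = False
Loop ends.

Final answer: 5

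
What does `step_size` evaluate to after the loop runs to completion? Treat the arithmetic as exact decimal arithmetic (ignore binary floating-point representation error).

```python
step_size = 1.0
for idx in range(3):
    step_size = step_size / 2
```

Let's trace through this code step by step.

Initialize: step_size = 1.0
Entering loop: for idx in range(3):
After iteration 1: idx = 0, step_size = 0.5
After iteration 2: idx = 1, step_size = 0.25
After iteration 3: idx = 2, step_size = 0.125
Loop ends.

Final answer: 0.125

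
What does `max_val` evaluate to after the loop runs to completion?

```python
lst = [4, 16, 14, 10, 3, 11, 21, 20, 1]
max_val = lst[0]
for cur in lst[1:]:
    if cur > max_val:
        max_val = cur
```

Let's trace through this code step by step.

Initialize: lst = [4, 16, 14, 10, 3, 11, 21, 20, 1]
Initialize: max_val = 4
Entering loop: for cur in lst[1:]:
After iteration 1: cur = 16, max_val = 16
After iteration 2: cur = 14, max_val = 16
After iteration 3: cur = 10, max_val = 16
After iteration 4: cur = 3, max_val = 16
After iteration 5: cur = 11, max_val = 16
After iteration 6: cur = 21, max_val = 21
After iteration 7: cur = 20, max_val = 21
After iteration 8: cur = 1, max_val = 21
Loop ends.

Final answer: 21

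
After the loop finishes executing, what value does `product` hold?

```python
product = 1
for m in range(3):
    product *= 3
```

Let's trace through this code step by step.

Initialize: product = 1
Entering loop: for m in range(3):
After iteration 1: m = 0, product = 3
After iteration 2: m = 1, product = 9
After iteration 3: m = 2, product = 27
Loop ends.

Final answer: 27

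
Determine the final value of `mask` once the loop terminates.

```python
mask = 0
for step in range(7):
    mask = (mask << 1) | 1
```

Let's trace through this code step by step.

Initialize: mask = 0
Entering loop: for step in range(7):
After iteration 1: step = 0, mask = 1
After iteration 2: step = 1, mask = 3
After iteration 3: step = 2, mask = 7
After iteration 4: step = 3, mask = 15
After iteration 5: step = 4, mask = 31
After iteration 6: step = 5, mask = 63
After iteration 7: step = 6, mask = 127
Loop ends.

Final answer: 127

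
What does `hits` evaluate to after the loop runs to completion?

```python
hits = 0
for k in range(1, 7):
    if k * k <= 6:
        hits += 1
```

Let's trace through this code step by step.

Initialize: hits = 0
Entering loop: for k in range(1, 7):
After iteration 1: k = 1, hits = 1
After iteration 2: k = 2, hits = 2
After iteration 3: k = 3, hits = 2
After iteration 4: k = 4, hits = 2
After iteration 5: k = 5, hits = 2
After iteration 6: k = 6, hits = 2
Loop ends.

Final answer: 2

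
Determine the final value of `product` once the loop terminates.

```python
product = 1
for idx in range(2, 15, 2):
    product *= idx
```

Let's trace through this code step by step.

Initialize: product = 1
Entering loop: for idx in range(2, 15, 2):
After iteration 1: idx = 2, product = 2
After iteration 2: idx = 4, product = 8
After iteration 3: idx = 6, product = 48
After iteration 4: idx = 8, product = 384
After iteration 5: idx = 10, product = 3840
After iteration 6: idx = 12, product = 46080
After iteration 7: idx = 14, product = 645120
Loop ends.

Final answer: 645120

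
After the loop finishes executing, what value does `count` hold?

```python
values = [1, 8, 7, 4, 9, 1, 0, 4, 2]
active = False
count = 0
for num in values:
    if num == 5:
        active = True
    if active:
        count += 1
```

Let's trace through this code step by step.

Initialize: values = [1, 8, 7, 4, 9, 1, 0, 4, 2]
Initialize: active = False
Initialize: count = 0
Entering loop: for num in values:
After iteration 1: num = 1, count = 0
After iteration 2: num = 8, count = 0
After iteration 3: num = 7, count = 0
After iteration 4: num = 4, count = 0
After iteration 5: num = 9, count = 0
After iteration 6: num = 1, count = 0
After iteration 7: num = 0, count = 0
After iteration 8: num = 4, count = 0
After iteration 9: num = 2, count = 0
Loop ends.

Final answer: 0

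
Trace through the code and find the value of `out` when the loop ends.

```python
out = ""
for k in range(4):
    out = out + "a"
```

Let's trace through this code step by step.

Initialize: out = ''
Entering loop: for k in range(4):
After iteration 1: k = 0, out = 'a'
After iteration 2: k = 1, out = 'aa'
After iteration 3: k = 2, out = 'aaa'
After iteration 4: k = 3, out = 'aaaa'
Loop ends.

Final answer: 'aaaa'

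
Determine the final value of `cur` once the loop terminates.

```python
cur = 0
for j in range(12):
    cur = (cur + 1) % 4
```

Let's trace through this code step by step.

Initialize: cur = 0
Entering loop: for j in range(12):
After iteration 1: j = 0, cur = 1
After iteration 2: j = 1, cur = 2
After iteration 3: j = 2, cur = 3
After iteration 4: j = 3, cur = 0
After iteration 5: j = 4, cur = 1
After iteration 6: j = 5, cur = 2
After iteration 7: j = 6, cur = 3
After iteration 8: j = 7, cur = 0
After iteration 9: j = 8, cur = 1
After iteration 10: j = 9, cur = 2
After iteration 11: j = 10, cur = 3
After iteration 12: j = 11, cur = 0
Loop ends.

Final answer: 0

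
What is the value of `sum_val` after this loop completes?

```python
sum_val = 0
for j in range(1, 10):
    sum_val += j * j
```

Let's trace through this code step by step.

Initialize: sum_val = 0
Entering loop: for j in range(1, 10):
After iteration 1: j = 1, sum_val = 1
After iteration 2: j = 2, sum_val = 5
After iteration 3: j = 3, sum_val = 14
After iteration 4: j = 4, sum_val = 30
After iteration 5: j = 5, sum_val = 55
After iteration 6: j = 6, sum_val = 91
After iteration 7: j = 7, sum_val = 140
After iteration 8: j = 8, sum_val = 204
After iteration 9: j = 9, sum_val = 285
Loop ends.

Final answer: 285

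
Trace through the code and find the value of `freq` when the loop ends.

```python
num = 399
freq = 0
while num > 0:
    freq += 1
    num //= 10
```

Let's trace through this code step by step.

Initialize: num = 399
Initialize: freq = 0
Entering loop: while num > 0:
After iteration 1: num = 39, freq = 1
After iteration 2: num = 3, freq = 2
After iteration 3: num = 0, freq = 3
Loop ends.

Final answer: 3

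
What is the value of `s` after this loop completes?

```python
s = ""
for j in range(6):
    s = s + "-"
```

Let's trace through this code step by step.

Initialize: s = ''
Entering loop: for j in range(6):
After iteration 1: j = 0, s = '-'
After iteration 2: j = 1, s = '--'
After iteration 3: j = 2, s = '---'
After iteration 4: j = 3, s = '----'
After iteration 5: j = 4, s = '-----'
After iteration 6: j = 5, s = '------'
Loop ends.

Final answer: '------'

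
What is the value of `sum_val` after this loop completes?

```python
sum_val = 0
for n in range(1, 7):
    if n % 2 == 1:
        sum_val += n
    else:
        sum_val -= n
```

Let's trace through this code step by step.

Initialize: sum_val = 0
Entering loop: for n in range(1, 7):
After iteration 1: n = 1, sum_val = 1
After iteration 2: n = 2, sum_val = -1
After iteration 3: n = 3, sum_val = 2
After iteration 4: n = 4, sum_val = -2
After iteration 5: n = 5, sum_val = 3
After iteration 6: n = 6, sum_val = -3
Loop ends.

Final answer: -3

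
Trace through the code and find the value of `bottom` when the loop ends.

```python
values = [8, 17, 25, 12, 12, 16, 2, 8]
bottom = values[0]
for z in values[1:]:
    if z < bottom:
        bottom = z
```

Let's trace through this code step by step.

Initialize: values = [8, 17, 25, 12, 12, 16, 2, 8]
Initialize: bottom = 8
Entering loop: for z in values[1:]:
After iteration 1: z = 17, bottom = 8
After iteration 2: z = 25, bottom = 8
After iteration 3: z = 12, bottom = 8
After iteration 4: z = 12, bottom = 8
After iteration 5: z = 16, bottom = 8
After iteration 6: z = 2, bottom = 2
After iteration 7: z = 8, bottom = 2
Loop ends.

Final answer: 2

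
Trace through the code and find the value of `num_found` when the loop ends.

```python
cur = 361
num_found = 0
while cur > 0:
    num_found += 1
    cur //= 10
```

Let's trace through this code step by step.

Initialize: cur = 361
Initialize: num_found = 0
Entering loop: while cur > 0:
After iteration 1: cur = 36, num_found = 1
After iteration 2: cur = 3, num_found = 2
After iteration 3: cur = 0, num_found = 3
Loop ends.

Final answer: 3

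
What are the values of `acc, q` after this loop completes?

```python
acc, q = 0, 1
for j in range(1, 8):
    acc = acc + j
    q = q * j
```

Let's trace through this code step by step.

Initialize: acc = 0
Initialize: q = 1
Entering loop: for j in range(1, 8):
After iteration 1: j = 1, acc = 1, q = 1
After iteration 2: j = 2, acc = 3, q = 2
After iteration 3: j = 3, acc = 6, q = 6
After iteration 4: j = 4, acc = 10, q = 24
After iteration 5: j = 5, acc = 15, q = 120
After iteration 6: j = 6, acc = 21, q = 720
After iteration 7: j = 7, acc = 28, q = 5040
Loop ends.

Final answer: 28, 5040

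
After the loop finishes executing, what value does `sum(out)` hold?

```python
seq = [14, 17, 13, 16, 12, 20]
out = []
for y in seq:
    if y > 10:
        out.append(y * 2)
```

Let's trace through this code step by step.

Initialize: seq = [14, 17, 13, 16, 12, 20]
Initialize: out = []
Entering loop: for y in seq:
After iteration 1: y = 14, out = [28]
After iteration 2: y = 17, out = [28, 34]
After iteration 3: y = 13, out = [28, 34, 26]
After iteration 4: y = 16, out = [28, 34, 26, 32]
After iteration 5: y = 12, out = [28, 34, 26, 32, 24]
After iteration 6: y = 20, out = [28, 34, 26, 32, 24, 40]
Loop ends.
sum(out) = 184

Final answer: 184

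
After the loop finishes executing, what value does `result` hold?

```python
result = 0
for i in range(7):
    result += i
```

Let's trace through this code step by step.

Initialize: result = 0
Entering loop: for i in range(7):
After iteration 1: i = 0, result = 0
After iteration 2: i = 1, result = 1
After iteration 3: i = 2, result = 3
After iteration 4: i = 3, result = 6
After iteration 5: i = 4, result = 10
After iteration 6: i = 5, result = 15
After iteration 7: i = 6, result = 21
Loop ends.

Final answer: 21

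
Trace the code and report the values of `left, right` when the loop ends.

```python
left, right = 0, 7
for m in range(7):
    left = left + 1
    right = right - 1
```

Let's trace through this code step by step.

Initialize: left = 0
Initialize: right = 7
Entering loop: for m in range(7):
After iteration 1: m = 0, left = 1, right = 6
After iteration 2: m = 1, left = 2, right = 5
After iteration 3: m = 2, left = 3, right = 4
After iteration 4: m = 3, left = 4, right = 3
After iteration 5: m = 4, left = 5, right = 2
After iteration 6: m = 5, left = 6, right = 1
After iteration 7: m = 6, left = 7, right = 0
Loop ends.

Final answer: 7, 0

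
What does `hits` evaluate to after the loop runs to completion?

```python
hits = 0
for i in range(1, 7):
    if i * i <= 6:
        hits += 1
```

Let's trace through this code step by step.

Initialize: hits = 0
Entering loop: for i in range(1, 7):
After iteration 1: i = 1, hits = 1
After iteration 2: i = 2, hits = 2
After iteration 3: i = 3, hits = 2
After iteration 4: i = 4, hits = 2
After iteration 5: i = 5, hits = 2
After iteration 6: i = 6, hits = 2
Loop ends.

Final answer: 2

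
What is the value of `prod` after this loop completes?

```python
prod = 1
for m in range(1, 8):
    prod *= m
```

Let's trace through this code step by step.

Initialize: prod = 1
Entering loop: for m in range(1, 8):
After iteration 1: m = 1, prod = 1
After iteration 2: m = 2, prod = 2
After iteration 3: m = 3, prod = 6
After iteration 4: m = 4, prod = 24
After iteration 5: m = 5, prod = 120
After iteration 6: m = 6, prod = 720
After iteration 7: m = 7, prod = 5040
Loop ends.

Final answer: 5040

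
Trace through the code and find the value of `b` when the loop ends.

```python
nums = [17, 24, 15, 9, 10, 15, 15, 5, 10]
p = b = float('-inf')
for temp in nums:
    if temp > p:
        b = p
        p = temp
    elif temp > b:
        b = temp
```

Let's trace through this code step by step.

Initialize: nums = [17, 24, 15, 9, 10, 15, 15, 5, 10]
Initialize: p = -inf
Initialize: b = -inf
Entering loop: for temp in nums:
After iteration 1: temp = 17, p = 17, b = -inf
After iteration 2: temp = 24, p = 24, b = 17
After iteration 3: temp = 15, p = 24, b = 17
After iteration 4: temp = 9, p = 24, b = 17
After iteration 5: temp = 10, p = 24, b = 17
After iteration 6: temp = 15, p = 24, b = 17
After iteration 7: temp = 15, p = 24, b = 17
After iteration 8: temp = 5, p = 24, b = 17
After iteration 9: temp = 10, p = 24, b = 17
Loop ends.

Final answer: 17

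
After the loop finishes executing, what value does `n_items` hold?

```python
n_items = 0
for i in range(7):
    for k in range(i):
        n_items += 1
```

Let's trace through this code step by step.

Initialize: n_items = 0
Entering loop: for i in range(7):
After iteration 1: i = 0, n_items = 0
After iteration 2: i = 1, n_items = 1, k = 0
After iteration 3: i = 2, n_items = 3, k = 1
After iteration 4: i = 3, n_items = 6, k = 2
After iteration 5: i = 4, n_items = 10, k = 3
After iteration 6: i = 5, n_items = 15, k = 4
After iteration 7: i = 6, n_items = 21, k = 5
Loop ends.

Final answer: 21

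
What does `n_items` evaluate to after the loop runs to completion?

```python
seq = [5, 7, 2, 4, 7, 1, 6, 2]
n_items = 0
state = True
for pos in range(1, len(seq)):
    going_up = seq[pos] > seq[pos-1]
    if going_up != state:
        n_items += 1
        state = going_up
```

Let's trace through this code step by step.

Initialize: seq = [5, 7, 2, 4, 7, 1, 6, 2]
Initialize: n_items = 0
Initialize: state = True
Entering loop: for pos in range(1, len(seq)):
After iteration 1: pos = 1, n_items = 0, state = True, going_up = True
After iteration 2: pos = 2, n_items = 1, state = False, going_up = False
After iteration 3: pos = 3, n_items = 2, state = True, going_up = True
After iteration 4: pos = 4, n_items = 2, state = True, going_up = True
After iteration 5: pos = 5, n_items = 3, state = False, going_up = False
After iteration 6: pos = 6, n_items = 4, state = True, going_up = True
After iteration 7: pos = 7, n_items = 5, state = False, going_up = False
Loop ends.

Final answer: 5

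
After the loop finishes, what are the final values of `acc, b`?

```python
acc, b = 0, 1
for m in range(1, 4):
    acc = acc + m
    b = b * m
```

Let's trace through this code step by step.

Initialize: acc = 0
Initialize: b = 1
Entering loop: for m in range(1, 4):
After iteration 1: m = 1, acc = 1, b = 1
After iteration 2: m = 2, acc = 3, b = 2
After iteration 3: m = 3, acc = 6, b = 6
Loop ends.

Final answer: 6, 6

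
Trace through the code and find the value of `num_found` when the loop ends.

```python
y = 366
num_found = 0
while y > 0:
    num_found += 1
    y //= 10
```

Let's trace through this code step by step.

Initialize: y = 366
Initialize: num_found = 0
Entering loop: while y > 0:
After iteration 1: y = 36, num_found = 1
After iteration 2: y = 3, num_found = 2
After iteration 3: y = 0, num_found = 3
Loop ends.

Final answer: 3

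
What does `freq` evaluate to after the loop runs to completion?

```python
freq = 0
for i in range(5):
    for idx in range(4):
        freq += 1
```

Let's trace through this code step by step.

Initialize: freq = 0
Entering loop: for i in range(5):
After iteration 1: i = 0, freq = 4
After iteration 2: i = 1, freq = 8
After iteration 3: i = 2, freq = 12
After iteration 4: i = 3, freq = 16
After iteration 5: i = 4, freq = 20
Loop ends.

Final answer: 20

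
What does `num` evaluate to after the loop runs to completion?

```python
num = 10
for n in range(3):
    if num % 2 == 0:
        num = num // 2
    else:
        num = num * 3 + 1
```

Let's trace through this code step by step.

Initialize: num = 10
Entering loop: for n in range(3):
After iteration 1: n = 0, num = 5
After iteration 2: n = 1, num = 16
After iteration 3: n = 2, num = 8
Loop ends.

Final answer: 8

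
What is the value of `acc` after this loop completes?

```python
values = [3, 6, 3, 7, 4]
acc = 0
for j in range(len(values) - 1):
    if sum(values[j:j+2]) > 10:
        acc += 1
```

Let's trace through this code step by step.

Initialize: values = [3, 6, 3, 7, 4]
Initialize: acc = 0
Entering loop: for j in range(len(values) - 1):
After iteration 1: j = 0, acc = 0
After iteration 2: j = 1, acc = 0
After iteration 3: j = 2, acc = 0
After iteration 4: j = 3, acc = 1
Loop ends.

Final answer: 1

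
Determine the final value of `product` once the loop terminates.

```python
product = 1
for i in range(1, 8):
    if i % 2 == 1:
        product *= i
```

Let's trace through this code step by step.

Initialize: product = 1
Entering loop: for i in range(1, 8):
After iteration 1: i = 1, product = 1
After iteration 2: i = 2, product = 1
After iteration 3: i = 3, product = 3
After iteration 4: i = 4, product = 3
After iteration 5: i = 5, product = 15
After iteration 6: i = 6, product = 15
After iteration 7: i = 7, product = 105
Loop ends.

Final answer: 105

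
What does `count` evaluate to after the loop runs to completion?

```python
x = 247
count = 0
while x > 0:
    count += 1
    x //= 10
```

Let's trace through this code step by step.

Initialize: x = 247
Initialize: count = 0
Entering loop: while x > 0:
After iteration 1: x = 24, count = 1
After iteration 2: x = 2, count = 2
After iteration 3: x = 0, count = 3
Loop ends.

Final answer: 3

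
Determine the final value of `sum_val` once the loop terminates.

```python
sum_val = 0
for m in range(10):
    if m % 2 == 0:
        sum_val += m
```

Let's trace through this code step by step.

Initialize: sum_val = 0
Entering loop: for m in range(10):
After iteration 1: m = 0, sum_val = 0
After iteration 2: m = 1, sum_val = 0
After iteration 3: m = 2, sum_val = 2
After iteration 4: m = 3, sum_val = 2
After iteration 5: m = 4, sum_val = 6
After iteration 6: m = 5, sum_val = 6
After iteration 7: m = 6, sum_val = 12
After iteration 8: m = 7, sum_val = 12
After iteration 9: m = 8, sum_val = 20
After iteration 10: m = 9, sum_val = 20
Loop ends.

Final answer: 20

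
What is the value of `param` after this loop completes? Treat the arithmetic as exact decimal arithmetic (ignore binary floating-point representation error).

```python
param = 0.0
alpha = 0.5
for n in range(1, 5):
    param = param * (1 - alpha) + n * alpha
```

Let's trace through this code step by step.

Initialize: param = 0.0
Initialize: alpha = 0.5
Entering loop: for n in range(1, 5):
After iteration 1: n = 1, param = 0.5
After iteration 2: n = 2, param = 1.25
After iteration 3: n = 3, param = 2.125
After iteration 4: n = 4, param = 3.0625
Loop ends.

Final answer: 3.0625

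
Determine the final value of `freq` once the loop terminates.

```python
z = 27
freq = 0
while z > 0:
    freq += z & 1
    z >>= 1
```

Let's trace through this code step by step.

Initialize: z = 27
Initialize: freq = 0
Entering loop: while z > 0:
After iteration 1: z = 13, freq = 1
After iteration 2: z = 6, freq = 2
After iteration 3: z = 3, freq = 2
After iteration 4: z = 1, freq = 3
After iteration 5: z = 0, freq = 4
Loop ends.

Final answer: 4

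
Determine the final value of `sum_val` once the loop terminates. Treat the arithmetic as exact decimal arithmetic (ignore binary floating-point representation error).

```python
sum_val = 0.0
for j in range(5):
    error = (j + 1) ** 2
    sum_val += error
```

Let's trace through this code step by step.

Initialize: sum_val = 0.0
Entering loop: for j in range(5):
After iteration 1: j = 0, sum_val = 1.0, error = 1
After iteration 2: j = 1, sum_val = 5.0, error = 4
After iteration 3: j = 2, sum_val = 14.0, error = 9
After iteration 4: j = 3, sum_val = 30.0, error = 16
After iteration 5: j = 4, sum_val = 55.0, error = 25
Loop ends.

Final answer: 55.0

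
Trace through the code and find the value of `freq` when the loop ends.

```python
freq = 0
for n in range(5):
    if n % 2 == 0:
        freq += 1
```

Let's trace through this code step by step.

Initialize: freq = 0
Entering loop: for n in range(5):
After iteration 1: n = 0, freq = 1
After iteration 2: n = 1, freq = 1
After iteration 3: n = 2, freq = 2
After iteration 4: n = 3, freq = 2
After iteration 5: n = 4, freq = 3
Loop ends.

Final answer: 3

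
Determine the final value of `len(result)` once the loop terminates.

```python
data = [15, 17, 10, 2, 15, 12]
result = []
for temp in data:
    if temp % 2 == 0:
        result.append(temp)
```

Let's trace through this code step by step.

Initialize: data = [15, 17, 10, 2, 15, 12]
Initialize: result = []
Entering loop: for temp in data:
After iteration 1: temp = 15, result = []
After iteration 2: temp = 17, result = []
After iteration 3: temp = 10, result = [10]
After iteration 4: temp = 2, result = [10, 2]
After iteration 5: temp = 15, result = [10, 2]
After iteration 6: temp = 12, result = [10, 2, 12]
Loop ends.
len(result) = 3

Final answer: 3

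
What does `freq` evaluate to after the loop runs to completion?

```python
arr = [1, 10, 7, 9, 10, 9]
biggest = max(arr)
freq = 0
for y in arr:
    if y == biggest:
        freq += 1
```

Let's trace through this code step by step.

Initialize: arr = [1, 10, 7, 9, 10, 9]
Initialize: biggest = 10
Initialize: freq = 0
Entering loop: for y in arr:
After iteration 1: y = 1, freq = 0
After iteration 2: y = 10, freq = 1
After iteration 3: y = 7, freq = 1
After iteration 4: y = 9, freq = 1
After iteration 5: y = 10, freq = 2
After iteration 6: y = 9, freq = 2
Loop ends.

Final answer: 2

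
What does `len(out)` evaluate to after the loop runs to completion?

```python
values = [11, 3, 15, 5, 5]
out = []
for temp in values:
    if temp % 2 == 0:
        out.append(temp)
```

Let's trace through this code step by step.

Initialize: values = [11, 3, 15, 5, 5]
Initialize: out = []
Entering loop: for temp in values:
After iteration 1: temp = 11, out = []
After iteration 2: temp = 3, out = []
After iteration 3: temp = 15, out = []
After iteration 4: temp = 5, out = []
After iteration 5: temp = 5, out = []
Loop ends.
len(out) = 0

Final answer: 0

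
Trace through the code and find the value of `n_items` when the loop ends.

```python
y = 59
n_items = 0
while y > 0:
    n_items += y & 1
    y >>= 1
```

Let's trace through this code step by step.

Initialize: y = 59
Initialize: n_items = 0
Entering loop: while y > 0:
After iteration 1: y = 29, n_items = 1
After iteration 2: y = 14, n_items = 2
After iteration 3: y = 7, n_items = 2
After iteration 4: y = 3, n_items = 3
After iteration 5: y = 1, n_items = 4
After iteration 6: y = 0, n_items = 5
Loop ends.

Final answer: 5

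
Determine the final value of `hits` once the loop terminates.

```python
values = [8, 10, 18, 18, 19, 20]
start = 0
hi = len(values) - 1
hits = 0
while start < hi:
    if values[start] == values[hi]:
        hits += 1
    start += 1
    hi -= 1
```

Let's trace through this code step by step.

Initialize: values = [8, 10, 18, 18, 19, 20]
Initialize: start = 0
Initialize: hi = 5
Initialize: hits = 0
Entering loop: while start < hi:
After iteration 1: start = 1, hi = 4, hits = 0
After iteration 2: start = 2, hi = 3, hits = 0
After iteration 3: start = 3, hi = 2, hits = 1
Loop ends.

Final answer: 1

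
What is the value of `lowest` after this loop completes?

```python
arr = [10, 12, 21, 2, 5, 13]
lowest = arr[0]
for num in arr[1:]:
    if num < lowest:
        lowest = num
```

Let's trace through this code step by step.

Initialize: arr = [10, 12, 21, 2, 5, 13]
Initialize: lowest = 10
Entering loop: for num in arr[1:]:
After iteration 1: num = 12, lowest = 10
After iteration 2: num = 21, lowest = 10
After iteration 3: num = 2, lowest = 2
After iteration 4: num = 5, lowest = 2
After iteration 5: num = 13, lowest = 2
Loop ends.

Final answer: 2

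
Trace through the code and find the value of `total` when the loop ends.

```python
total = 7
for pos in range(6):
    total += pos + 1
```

Let's trace through this code step by step.

Initialize: total = 7
Entering loop: for pos in range(6):
After iteration 1: pos = 0, total = 8
After iteration 2: pos = 1, total = 10
After iteration 3: pos = 2, total = 13
After iteration 4: pos = 3, total = 17
After iteration 5: pos = 4, total = 22
After iteration 6: pos = 5, total = 28
Loop ends.

Final answer: 28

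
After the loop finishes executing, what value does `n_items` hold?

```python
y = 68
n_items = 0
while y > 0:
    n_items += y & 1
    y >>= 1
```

Let's trace through this code step by step.

Initialize: y = 68
Initialize: n_items = 0
Entering loop: while y > 0:
After iteration 1: y = 34, n_items = 0
After iteration 2: y = 17, n_items = 0
After iteration 3: y = 8, n_items = 1
After iteration 4: y = 4, n_items = 1
After iteration 5: y = 2, n_items = 1
After iteration 6: y = 1, n_items = 1
After iteration 7: y = 0, n_items = 2
Loop ends.

Final answer: 2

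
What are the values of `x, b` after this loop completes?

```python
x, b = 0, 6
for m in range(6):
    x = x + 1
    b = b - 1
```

Let's trace through this code step by step.

Initialize: x = 0
Initialize: b = 6
Entering loop: for m in range(6):
After iteration 1: m = 0, x = 1, b = 5
After iteration 2: m = 1, x = 2, b = 4
After iteration 3: m = 2, x = 3, b = 3
After iteration 4: m = 3, x = 4, b = 2
After iteration 5: m = 4, x = 5, b = 1
After iteration 6: m = 5, x = 6, b = 0
Loop ends.

Final answer: 6, 0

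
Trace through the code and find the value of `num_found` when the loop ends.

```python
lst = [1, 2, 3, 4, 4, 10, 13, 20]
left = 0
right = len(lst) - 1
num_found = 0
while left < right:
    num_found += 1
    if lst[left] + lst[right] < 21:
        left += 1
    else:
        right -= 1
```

Let's trace through this code step by step.

Initialize: lst = [1, 2, 3, 4, 4, 10, 13, 20]
Initialize: left = 0
Initialize: right = 7
Initialize: num_found = 0
Entering loop: while left < right:
After iteration 1: left = 0, right = 6, num_found = 1
After iteration 2: left = 1, right = 6, num_found = 2
After iteration 3: left = 2, right = 6, num_found = 3
After iteration 4: left = 3, right = 6, num_found = 4
After iteration 5: left = 4, right = 6, num_found = 5
After iteration 6: left = 5, right = 6, num_found = 6
After iteration 7: left = 5, right = 5, num_found = 7
Loop ends.

Final answer: 7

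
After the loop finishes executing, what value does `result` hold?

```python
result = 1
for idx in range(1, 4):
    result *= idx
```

Let's trace through this code step by step.

Initialize: result = 1
Entering loop: for idx in range(1, 4):
After iteration 1: idx = 1, result = 1
After iteration 2: idx = 2, result = 2
After iteration 3: idx = 3, result = 6
Loop ends.

Final answer: 6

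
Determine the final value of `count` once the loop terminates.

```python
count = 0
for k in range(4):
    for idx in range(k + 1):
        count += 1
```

Let's trace through this code step by step.

Initialize: count = 0
Entering loop: for k in range(4):
After iteration 1: k = 0, count = 1, idx = 0
After iteration 2: k = 1, count = 3, idx = 1
After iteration 3: k = 2, count = 6, idx = 2
After iteration 4: k = 3, count = 10, idx = 3
Loop ends.

Final answer: 10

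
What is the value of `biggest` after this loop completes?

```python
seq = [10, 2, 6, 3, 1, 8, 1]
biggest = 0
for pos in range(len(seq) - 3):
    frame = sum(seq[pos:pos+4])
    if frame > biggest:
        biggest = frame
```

Let's trace through this code step by step.

Initialize: seq = [10, 2, 6, 3, 1, 8, 1]
Initialize: biggest = 0
Entering loop: for pos in range(len(seq) - 3):
After iteration 1: pos = 0, biggest = 21, frame = 21
After iteration 2: pos = 1, biggest = 21, frame = 12
After iteration 3: pos = 2, biggest = 21, frame = 18
After iteration 4: pos = 3, biggest = 21, frame = 13
Loop ends.

Final answer: 21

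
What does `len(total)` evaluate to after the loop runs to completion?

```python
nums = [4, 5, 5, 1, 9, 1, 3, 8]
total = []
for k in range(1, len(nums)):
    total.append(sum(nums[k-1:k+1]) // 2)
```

Let's trace through this code step by step.

Initialize: nums = [4, 5, 5, 1, 9, 1, 3, 8]
Initialize: total = []
Entering loop: for k in range(1, len(nums)):
After iteration 1: k = 1, total = [4]
After iteration 2: k = 2, total = [4, 5]
After iteration 3: k = 3, total = [4, 5, 3]
After iteration 4: k = 4, total = [4, 5, 3, 5]
After iteration 5: k = 5, total = [4, 5, 3, 5, 5]
After iteration 6: k = 6, total = [4, 5, 3, 5, 5, 2]
After iteration 7: k = 7, total = [4, 5, 3, 5, 5, 2, 5]
Loop ends.
len(total) = 7

Final answer: 7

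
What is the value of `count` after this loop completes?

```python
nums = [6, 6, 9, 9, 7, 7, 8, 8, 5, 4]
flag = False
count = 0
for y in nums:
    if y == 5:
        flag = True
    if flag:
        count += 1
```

Let's trace through this code step by step.

Initialize: nums = [6, 6, 9, 9, 7, 7, 8, 8, 5, 4]
Initialize: flag = False
Initialize: count = 0
Entering loop: for y in nums:
After iteration 1: y = 6, flag = False, count = 0
After iteration 2: y = 6, flag = False, count = 0
After iteration 3: y = 9, flag = False, count = 0
After iteration 4: y = 9, flag = False, count = 0
After iteration 5: y = 7, flag = False, count = 0
After iteration 6: y = 7, flag = False, count = 0
After iteration 7: y = 8, flag = False, count = 0
After iteration 8: y = 8, flag = False, count = 0
After iteration 9: y = 5, flag = True, count = 1
After iteration 10: y = 4, flag = True, count = 2
Loop ends.

Final answer: 2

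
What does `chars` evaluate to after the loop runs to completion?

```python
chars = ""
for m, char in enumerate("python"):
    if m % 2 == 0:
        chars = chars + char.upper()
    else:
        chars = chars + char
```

Let's trace through this code step by step.

Initialize: chars = ''
Entering loop: for m, char in enumerate("python"):
After iteration 1: m = 0, char = 'p', chars = 'P'
After iteration 2: m = 1, char = 'y', chars = 'Py'
After iteration 3: m = 2, char = 't', chars = 'PyT'
After iteration 4: m = 3, char = 'h', chars = 'PyTh'
After iteration 5: m = 4, char = 'o', chars = 'PyThO'
After iteration 6: m = 5, char = 'n', chars = 'PyThOn'
Loop ends.

Final answer: 'PyThOn'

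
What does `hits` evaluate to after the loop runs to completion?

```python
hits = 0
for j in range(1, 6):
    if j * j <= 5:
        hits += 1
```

Let's trace through this code step by step.

Initialize: hits = 0
Entering loop: for j in range(1, 6):
After iteration 1: j = 1, hits = 1
After iteration 2: j = 2, hits = 2
After iteration 3: j = 3, hits = 2
After iteration 4: j = 4, hits = 2
After iteration 5: j = 5, hits = 2
Loop ends.

Final answer: 2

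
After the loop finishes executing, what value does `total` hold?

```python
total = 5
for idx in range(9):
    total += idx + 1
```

Let's trace through this code step by step.

Initialize: total = 5
Entering loop: for idx in range(9):
After iteration 1: idx = 0, total = 6
After iteration 2: idx = 1, total = 8
After iteration 3: idx = 2, total = 11
After iteration 4: idx = 3, total = 15
After iteration 5: idx = 4, total = 20
After iteration 6: idx = 5, total = 26
After iteration 7: idx = 6, total = 33
After iteration 8: idx = 7, total = 41
After iteration 9: idx = 8, total = 50
Loop ends.

Final answer: 50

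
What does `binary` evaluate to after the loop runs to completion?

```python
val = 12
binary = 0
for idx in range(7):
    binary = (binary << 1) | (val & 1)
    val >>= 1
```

Let's trace through this code step by step.

Initialize: val = 12
Initialize: binary = 0
Entering loop: for idx in range(7):
After iteration 1: idx = 0, val = 6, binary = 0
After iteration 2: idx = 1, val = 3, binary = 0
After iteration 3: idx = 2, val = 1, binary = 1
After iteration 4: idx = 3, val = 0, binary = 3
After iteration 5: idx = 4, val = 0, binary = 6
After iteration 6: idx = 5, val = 0, binary = 12
After iteration 7: idx = 6, val = 0, binary = 24
Loop ends.

Final answer: 24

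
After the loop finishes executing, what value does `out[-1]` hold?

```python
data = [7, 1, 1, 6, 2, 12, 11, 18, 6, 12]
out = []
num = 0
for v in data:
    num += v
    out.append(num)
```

Let's trace through this code step by step.

Initialize: data = [7, 1, 1, 6, 2, 12, 11, 18, 6, 12]
Initialize: out = []
Initialize: num = 0
Entering loop: for v in data:
After iteration 1: v = 7, out = [7], num = 7
After iteration 2: v = 1, out = [7, 8], num = 8
After iteration 3: v = 1, out = [7, 8, 9], num = 9
After iteration 4: v = 6, out = [7, 8, 9, 15], num = 15
After iteration 5: v = 2, out = [7, 8, 9, 15, 17], num = 17
After iteration 6: v = 12, out = [7, 8, 9, 15, 17, 29], num = 29
After iteration 7: v = 11, out = [7, 8, 9, 15, 17, 29, 40], num = 40
After iteration 8: v = 18, out = [7, 8, 9, 15, 17, 29, 40, 58], num = 58
After iteration 9: v = 6, out = [7, 8, 9, 15, 17, 29, 40, 58, 64], num = 64
After iteration 10: v = 12, out = [7, 8, 9, 15, 17, 29, 40, 58, 64, 76], num = 76
Loop ends.
out[-1] = 76

Final answer: 76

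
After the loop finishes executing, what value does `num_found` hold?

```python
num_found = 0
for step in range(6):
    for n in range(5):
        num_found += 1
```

Let's trace through this code step by step.

Initialize: num_found = 0
Entering loop: for step in range(6):
After iteration 1: step = 0, num_found = 5
After iteration 2: step = 1, num_found = 10
After iteration 3: step = 2, num_found = 15
After iteration 4: step = 3, num_found = 20
After iteration 5: step = 4, num_found = 25
After iteration 6: step = 5, num_found = 30
Loop ends.

Final answer: 30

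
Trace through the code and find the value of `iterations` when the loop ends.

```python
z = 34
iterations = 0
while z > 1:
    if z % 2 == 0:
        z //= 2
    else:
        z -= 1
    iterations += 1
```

Let's trace through this code step by step.

Initialize: z = 34
Initialize: iterations = 0
Entering loop: while z > 1:
After iteration 1: z = 17, iterations = 1
After iteration 2: z = 16, iterations = 2
After iteration 3: z = 8, iterations = 3
After iteration 4: z = 4, iterations = 4
After iteration 5: z = 2, iterations = 5
After iteration 6: z = 1, iterations = 6
Loop ends.

Final answer: 6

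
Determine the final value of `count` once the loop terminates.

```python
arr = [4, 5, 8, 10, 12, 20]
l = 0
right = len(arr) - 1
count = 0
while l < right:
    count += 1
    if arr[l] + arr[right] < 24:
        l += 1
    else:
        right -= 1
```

Let's trace through this code step by step.

Initialize: arr = [4, 5, 8, 10, 12, 20]
Initialize: l = 0
Initialize: right = 5
Initialize: count = 0
Entering loop: while l < right:
After iteration 1: l = 0, right = 4, count = 1
After iteration 2: l = 1, right = 4, count = 2
After iteration 3: l = 2, right = 4, count = 3
After iteration 4: l = 3, right = 4, count = 4
After iteration 5: l = 4, right = 4, count = 5
Loop ends.

Final answer: 5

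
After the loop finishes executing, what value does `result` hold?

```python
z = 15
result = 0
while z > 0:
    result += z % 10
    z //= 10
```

Let's trace through this code step by step.

Initialize: z = 15
Initialize: result = 0
Entering loop: while z > 0:
After iteration 1: z = 1, result = 5
After iteration 2: z = 0, result = 6
Loop ends.

Final answer: 6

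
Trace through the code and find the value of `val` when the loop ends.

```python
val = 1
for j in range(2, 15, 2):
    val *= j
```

Let's trace through this code step by step.

Initialize: val = 1
Entering loop: for j in range(2, 15, 2):
After iteration 1: j = 2, val = 2
After iteration 2: j = 4, val = 8
After iteration 3: j = 6, val = 48
After iteration 4: j = 8, val = 384
After iteration 5: j = 10, val = 3840
After iteration 6: j = 12, val = 46080
After iteration 7: j = 14, val = 645120
Loop ends.

Final answer: 645120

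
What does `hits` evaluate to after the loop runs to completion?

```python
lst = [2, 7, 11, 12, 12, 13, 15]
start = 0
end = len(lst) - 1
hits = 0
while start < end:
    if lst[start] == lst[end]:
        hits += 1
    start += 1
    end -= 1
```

Let's trace through this code step by step.

Initialize: lst = [2, 7, 11, 12, 12, 13, 15]
Initialize: start = 0
Initialize: end = 6
Initialize: hits = 0
Entering loop: while start < end:
After iteration 1: start = 1, end = 5, hits = 0
After iteration 2: start = 2, end = 4, hits = 0
After iteration 3: start = 3, end = 3, hits = 0
Loop ends.

Final answer: 0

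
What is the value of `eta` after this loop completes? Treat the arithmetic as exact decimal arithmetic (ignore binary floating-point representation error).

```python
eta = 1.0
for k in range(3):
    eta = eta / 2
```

Let's trace through this code step by step.

Initialize: eta = 1.0
Entering loop: for k in range(3):
After iteration 1: k = 0, eta = 0.5
After iteration 2: k = 1, eta = 0.25
After iteration 3: k = 2, eta = 0.125
Loop ends.

Final answer: 0.125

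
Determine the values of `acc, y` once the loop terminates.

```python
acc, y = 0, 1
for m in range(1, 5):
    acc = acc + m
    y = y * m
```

Let's trace through this code step by step.

Initialize: acc = 0
Initialize: y = 1
Entering loop: for m in range(1, 5):
After iteration 1: m = 1, acc = 1, y = 1
After iteration 2: m = 2, acc = 3, y = 2
After iteration 3: m = 3, acc = 6, y = 6
After iteration 4: m = 4, acc = 10, y = 24
Loop ends.

Final answer: 10, 24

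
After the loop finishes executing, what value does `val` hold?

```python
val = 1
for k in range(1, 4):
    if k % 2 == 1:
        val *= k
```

Let's trace through this code step by step.

Initialize: val = 1
Entering loop: for k in range(1, 4):
After iteration 1: k = 1, val = 1
After iteration 2: k = 2, val = 1
After iteration 3: k = 3, val = 3
Loop ends.

Final answer: 3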